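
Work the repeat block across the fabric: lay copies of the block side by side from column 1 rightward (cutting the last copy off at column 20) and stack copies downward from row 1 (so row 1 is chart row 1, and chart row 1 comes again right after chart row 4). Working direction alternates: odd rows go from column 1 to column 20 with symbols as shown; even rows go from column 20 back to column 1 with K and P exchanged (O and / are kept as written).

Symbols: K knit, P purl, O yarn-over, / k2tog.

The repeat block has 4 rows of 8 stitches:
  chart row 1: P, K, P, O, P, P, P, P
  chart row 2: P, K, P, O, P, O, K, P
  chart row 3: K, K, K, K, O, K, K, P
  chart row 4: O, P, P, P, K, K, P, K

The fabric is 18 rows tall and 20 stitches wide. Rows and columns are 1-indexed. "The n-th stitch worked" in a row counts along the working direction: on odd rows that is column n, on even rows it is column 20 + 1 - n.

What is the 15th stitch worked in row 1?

Row 1: (1-1) mod 4 = 0, so use chart row 1. Odd row -> RS.
Chart row 1 tiled across columns 1-20: P K P O P P P P P K P O P P P P P K P O
Right side: take the tiled row as-is (worked left to right from column 1).
Stitch 15 in working order -> P

== STITCH ==
P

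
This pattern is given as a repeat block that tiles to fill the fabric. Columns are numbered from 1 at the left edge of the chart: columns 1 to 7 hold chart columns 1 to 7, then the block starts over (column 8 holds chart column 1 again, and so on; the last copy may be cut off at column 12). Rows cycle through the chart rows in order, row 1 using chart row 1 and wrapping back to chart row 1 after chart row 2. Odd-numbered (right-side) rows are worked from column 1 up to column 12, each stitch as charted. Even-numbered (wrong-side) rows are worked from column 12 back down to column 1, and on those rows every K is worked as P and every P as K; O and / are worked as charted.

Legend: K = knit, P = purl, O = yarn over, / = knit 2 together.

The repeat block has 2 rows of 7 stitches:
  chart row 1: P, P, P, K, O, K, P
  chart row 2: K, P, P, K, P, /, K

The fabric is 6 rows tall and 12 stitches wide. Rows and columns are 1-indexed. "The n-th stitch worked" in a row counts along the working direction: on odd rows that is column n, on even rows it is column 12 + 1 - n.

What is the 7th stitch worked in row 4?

Stitch:
/

Derivation:
For row 4: chart row = ((4-1) mod 2) + 1 = 2; this is a WS (even) row.
Chart row 2 tiled across columns 1-12: K P P K P / K K P P K P
Wrong side: read the tiled row from column 12 down to 1 and exchange K with P (leave O, /).
Row 4 as worked: K P K K P P / K P K K P
Counting 7 along the worked row gives /.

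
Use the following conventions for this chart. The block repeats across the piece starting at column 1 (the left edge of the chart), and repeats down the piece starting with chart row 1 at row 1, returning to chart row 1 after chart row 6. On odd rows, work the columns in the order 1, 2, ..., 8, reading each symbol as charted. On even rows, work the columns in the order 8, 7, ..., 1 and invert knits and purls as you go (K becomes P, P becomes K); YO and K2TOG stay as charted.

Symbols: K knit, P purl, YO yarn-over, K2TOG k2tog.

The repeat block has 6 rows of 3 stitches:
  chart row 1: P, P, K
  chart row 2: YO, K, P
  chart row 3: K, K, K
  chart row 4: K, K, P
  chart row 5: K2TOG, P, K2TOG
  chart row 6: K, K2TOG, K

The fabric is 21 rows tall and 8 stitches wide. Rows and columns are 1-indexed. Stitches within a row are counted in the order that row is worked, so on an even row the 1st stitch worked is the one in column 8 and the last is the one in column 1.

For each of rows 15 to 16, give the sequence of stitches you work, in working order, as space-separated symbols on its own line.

Rows as worked:
K K K K K K K K
P P K P P K P P

Derivation:
Row 15: chart row 3, RS - tile across columns 1-8 and work as-is.
Row 16: chart row 4, WS - tiled (columns 1-8): K K P K K P K K; work from column 8 back to 1 with K<->P swapped.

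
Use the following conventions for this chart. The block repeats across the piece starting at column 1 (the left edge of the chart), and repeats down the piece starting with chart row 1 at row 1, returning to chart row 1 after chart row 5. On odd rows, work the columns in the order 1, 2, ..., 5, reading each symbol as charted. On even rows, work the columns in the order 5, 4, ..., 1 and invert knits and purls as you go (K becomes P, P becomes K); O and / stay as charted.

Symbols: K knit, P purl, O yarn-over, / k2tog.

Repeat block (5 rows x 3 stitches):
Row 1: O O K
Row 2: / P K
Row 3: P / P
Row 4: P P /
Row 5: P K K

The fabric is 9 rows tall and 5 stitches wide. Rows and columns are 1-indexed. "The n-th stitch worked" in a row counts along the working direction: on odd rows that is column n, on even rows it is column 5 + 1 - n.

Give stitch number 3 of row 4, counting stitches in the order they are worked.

== STITCH ==
/

Derivation:
For row 4: chart row = ((4-1) mod 5) + 1 = 4; this is a WS (even) row.
Chart row 4 tiled across columns 1-5: P P / P P
WS: work from column 5 back to column 1 (reverse the tiled row), swapping K<->P (O and / unchanged).
Row 4 as worked: K K / K K
Stitch 3 in working order -> /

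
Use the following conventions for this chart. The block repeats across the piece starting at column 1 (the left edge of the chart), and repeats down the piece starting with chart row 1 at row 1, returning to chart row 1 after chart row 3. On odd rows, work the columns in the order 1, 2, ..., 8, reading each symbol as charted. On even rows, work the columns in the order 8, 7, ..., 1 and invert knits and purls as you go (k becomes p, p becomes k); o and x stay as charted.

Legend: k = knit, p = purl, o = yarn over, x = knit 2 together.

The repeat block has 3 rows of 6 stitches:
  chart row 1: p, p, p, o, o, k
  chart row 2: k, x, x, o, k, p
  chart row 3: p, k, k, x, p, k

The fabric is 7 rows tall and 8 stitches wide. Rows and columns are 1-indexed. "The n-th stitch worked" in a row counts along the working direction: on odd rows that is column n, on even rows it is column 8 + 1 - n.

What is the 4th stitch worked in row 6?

For row 6: chart row = ((6-1) mod 3) + 1 = 3; this is a WS (even) row.
Chart row 3 tiled across columns 1-8: p k k x p k p k
WS row: flip the tiled sequence (start at column 8) and apply k<->p; o and x stay.
Row 6 as worked: p k p k x p p k
The 4th stitch worked is k.

== STITCH ==
k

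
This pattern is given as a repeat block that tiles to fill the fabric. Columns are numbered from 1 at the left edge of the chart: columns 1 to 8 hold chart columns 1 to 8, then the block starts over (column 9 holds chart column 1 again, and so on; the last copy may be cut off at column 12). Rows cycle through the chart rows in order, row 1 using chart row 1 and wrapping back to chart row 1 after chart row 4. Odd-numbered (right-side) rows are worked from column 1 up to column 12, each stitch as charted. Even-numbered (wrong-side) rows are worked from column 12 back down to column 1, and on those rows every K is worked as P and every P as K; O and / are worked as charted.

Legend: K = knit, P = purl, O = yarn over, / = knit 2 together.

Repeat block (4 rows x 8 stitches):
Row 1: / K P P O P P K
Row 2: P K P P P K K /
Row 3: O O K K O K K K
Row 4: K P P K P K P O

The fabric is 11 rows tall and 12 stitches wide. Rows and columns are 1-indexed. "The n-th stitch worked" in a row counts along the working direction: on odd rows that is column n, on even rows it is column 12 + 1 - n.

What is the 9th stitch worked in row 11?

Result:
O

Derivation:
For row 11: chart row = ((11-1) mod 4) + 1 = 3; this is a RS (odd) row.
Chart row 3 tiled across columns 1-12: O O K K O K K K O O K K
RS: work column 1 to column 12, symbols as charted — the tiled row is the row as worked.
Counting 9 along the worked row gives O.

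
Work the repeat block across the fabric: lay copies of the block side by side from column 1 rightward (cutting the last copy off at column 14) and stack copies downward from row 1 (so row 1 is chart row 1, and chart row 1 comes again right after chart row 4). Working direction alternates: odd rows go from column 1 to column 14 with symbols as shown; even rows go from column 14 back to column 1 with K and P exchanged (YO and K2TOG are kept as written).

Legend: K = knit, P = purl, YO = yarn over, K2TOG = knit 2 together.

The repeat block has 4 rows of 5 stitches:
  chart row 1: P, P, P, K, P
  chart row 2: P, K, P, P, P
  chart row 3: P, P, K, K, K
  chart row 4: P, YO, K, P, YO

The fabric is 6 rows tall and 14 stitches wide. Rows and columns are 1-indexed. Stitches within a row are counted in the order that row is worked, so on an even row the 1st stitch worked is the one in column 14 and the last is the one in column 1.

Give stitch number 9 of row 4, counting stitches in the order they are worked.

== STITCH ==
K

Derivation:
For row 4: chart row = ((4-1) mod 4) + 1 = 4; this is a WS (even) row.
Chart row 4 tiled across columns 1-14: P YO K P YO P YO K P YO P YO K P
WS: work from column 14 back to column 1 (reverse the tiled row), swapping K<->P (YO and K2TOG unchanged).
Row 4 as worked: K P YO K YO K P YO K YO K P YO K
Stitch 9 in working order -> K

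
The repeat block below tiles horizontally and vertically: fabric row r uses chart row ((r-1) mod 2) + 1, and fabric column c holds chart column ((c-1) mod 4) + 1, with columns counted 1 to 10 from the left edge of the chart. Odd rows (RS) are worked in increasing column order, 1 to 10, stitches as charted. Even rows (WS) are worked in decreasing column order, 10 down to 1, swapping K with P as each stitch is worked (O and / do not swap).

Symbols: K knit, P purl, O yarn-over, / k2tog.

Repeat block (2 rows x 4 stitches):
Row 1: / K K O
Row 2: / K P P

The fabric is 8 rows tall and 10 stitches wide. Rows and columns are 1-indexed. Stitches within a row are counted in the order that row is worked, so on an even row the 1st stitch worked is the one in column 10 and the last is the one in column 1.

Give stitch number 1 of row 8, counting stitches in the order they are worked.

== STITCH ==
P

Derivation:
Row 8: (8-1) mod 2 = 1, so use chart row 2. Even row -> WS.
Chart row 2 tiled across columns 1-10: / K P P / K P P / K
WS row: flip the tiled sequence (start at column 10) and apply K<->P; O and / stay.
Row 8 as worked: P / K K P / K K P /
The 1st stitch worked is P.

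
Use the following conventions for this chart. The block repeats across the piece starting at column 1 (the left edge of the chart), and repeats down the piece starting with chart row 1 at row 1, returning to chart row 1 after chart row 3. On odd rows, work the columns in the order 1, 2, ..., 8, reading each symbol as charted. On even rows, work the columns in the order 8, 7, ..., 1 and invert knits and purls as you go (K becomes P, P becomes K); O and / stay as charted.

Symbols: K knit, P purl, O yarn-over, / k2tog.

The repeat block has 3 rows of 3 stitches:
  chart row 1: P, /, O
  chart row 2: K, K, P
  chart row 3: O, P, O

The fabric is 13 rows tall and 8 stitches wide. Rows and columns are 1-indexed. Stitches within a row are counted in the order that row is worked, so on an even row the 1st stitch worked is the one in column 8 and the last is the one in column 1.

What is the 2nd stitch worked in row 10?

Row 10 uses chart row ((10-1) mod 3)+1 = 1. Row 10 is even, so WS.
Chart row 1 tiled across columns 1-8: P / O P / O P /
WS: work from column 8 back to column 1 (reverse the tiled row), swapping K<->P (O and / unchanged).
Row 10 as worked: / K O / K O / K
Stitch 2 in working order -> K

== STITCH ==
K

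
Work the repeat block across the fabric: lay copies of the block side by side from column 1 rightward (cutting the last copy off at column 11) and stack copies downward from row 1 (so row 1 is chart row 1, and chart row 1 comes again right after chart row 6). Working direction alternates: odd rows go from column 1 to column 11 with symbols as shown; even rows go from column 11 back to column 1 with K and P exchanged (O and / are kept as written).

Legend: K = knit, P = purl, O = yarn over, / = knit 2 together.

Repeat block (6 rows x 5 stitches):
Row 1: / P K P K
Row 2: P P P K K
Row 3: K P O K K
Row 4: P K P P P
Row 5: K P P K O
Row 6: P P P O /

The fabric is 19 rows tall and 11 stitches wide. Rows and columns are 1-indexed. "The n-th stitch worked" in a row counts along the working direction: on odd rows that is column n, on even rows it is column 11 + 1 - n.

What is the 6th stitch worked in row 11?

Result:
K

Derivation:
Row 11: (11-1) mod 6 = 4, so use chart row 5. Odd row -> RS.
Chart row 5 tiled across columns 1-11: K P P K O K P P K O K
RS row: no reversal, no swap; stitch n worked = column n.
Stitch 6 in working order -> K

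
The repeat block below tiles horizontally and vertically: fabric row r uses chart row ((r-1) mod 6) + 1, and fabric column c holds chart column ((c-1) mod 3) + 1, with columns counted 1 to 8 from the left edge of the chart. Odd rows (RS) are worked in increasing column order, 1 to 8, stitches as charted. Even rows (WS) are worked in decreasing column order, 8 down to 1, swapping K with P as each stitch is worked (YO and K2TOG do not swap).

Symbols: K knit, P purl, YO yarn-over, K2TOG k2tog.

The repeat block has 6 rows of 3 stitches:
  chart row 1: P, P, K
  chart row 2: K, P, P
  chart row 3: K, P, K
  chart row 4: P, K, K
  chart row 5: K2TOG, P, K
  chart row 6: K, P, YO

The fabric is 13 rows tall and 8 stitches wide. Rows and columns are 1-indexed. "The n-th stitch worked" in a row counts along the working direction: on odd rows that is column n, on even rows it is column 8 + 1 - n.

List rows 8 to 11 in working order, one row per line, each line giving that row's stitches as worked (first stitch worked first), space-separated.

Row 8: chart row 2, WS - tiled (columns 1-8): K P P K P P K P; work from column 8 back to 1 with K<->P swapped.
Row 9: chart row 3, RS - tile across columns 1-8 and work as-is.
Row 10: chart row 4, WS - tiled (columns 1-8): P K K P K K P K; work from column 8 back to 1 with K<->P swapped.
Row 11: chart row 5, RS - tile across columns 1-8 and work as-is.

Rows as worked:
K P K K P K K P
K P K K P K K P
P K P P K P P K
K2TOG P K K2TOG P K K2TOG P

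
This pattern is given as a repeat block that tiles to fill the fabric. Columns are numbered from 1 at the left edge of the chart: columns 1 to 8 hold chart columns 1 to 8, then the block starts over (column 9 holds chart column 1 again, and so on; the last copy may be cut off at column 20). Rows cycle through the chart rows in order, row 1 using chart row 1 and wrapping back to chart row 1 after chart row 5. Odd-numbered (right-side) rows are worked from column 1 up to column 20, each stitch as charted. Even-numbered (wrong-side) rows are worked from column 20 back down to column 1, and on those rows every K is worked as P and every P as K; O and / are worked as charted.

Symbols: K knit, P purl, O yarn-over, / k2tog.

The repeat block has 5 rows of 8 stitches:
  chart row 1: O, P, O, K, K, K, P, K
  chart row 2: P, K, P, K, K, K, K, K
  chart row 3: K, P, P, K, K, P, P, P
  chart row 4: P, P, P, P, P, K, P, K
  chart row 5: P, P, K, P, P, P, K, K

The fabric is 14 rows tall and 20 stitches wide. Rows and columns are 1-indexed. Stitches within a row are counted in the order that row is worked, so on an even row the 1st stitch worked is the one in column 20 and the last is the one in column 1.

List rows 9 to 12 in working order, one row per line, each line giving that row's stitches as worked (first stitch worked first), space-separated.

Row 9: chart row 4, RS - tile across columns 1-20 and work as-is.
Row 10: chart row 5, WS - tiled (columns 1-20): P P K P P P K K P P K P P P K K P P K P; work from column 20 back to 1 with K<->P swapped.
Row 11: chart row 1, RS - tile across columns 1-20 and work as-is.
Row 12: chart row 2, WS - tiled (columns 1-20): P K P K K K K K P K P K K K K K P K P K; work from column 20 back to 1 with K<->P swapped.

Result:
P P P P P K P K P P P P P K P K P P P P
K P K K P P K K K P K K P P K K K P K K
O P O K K K P K O P O K K K P K O P O K
P K P K P P P P P K P K P P P P P K P K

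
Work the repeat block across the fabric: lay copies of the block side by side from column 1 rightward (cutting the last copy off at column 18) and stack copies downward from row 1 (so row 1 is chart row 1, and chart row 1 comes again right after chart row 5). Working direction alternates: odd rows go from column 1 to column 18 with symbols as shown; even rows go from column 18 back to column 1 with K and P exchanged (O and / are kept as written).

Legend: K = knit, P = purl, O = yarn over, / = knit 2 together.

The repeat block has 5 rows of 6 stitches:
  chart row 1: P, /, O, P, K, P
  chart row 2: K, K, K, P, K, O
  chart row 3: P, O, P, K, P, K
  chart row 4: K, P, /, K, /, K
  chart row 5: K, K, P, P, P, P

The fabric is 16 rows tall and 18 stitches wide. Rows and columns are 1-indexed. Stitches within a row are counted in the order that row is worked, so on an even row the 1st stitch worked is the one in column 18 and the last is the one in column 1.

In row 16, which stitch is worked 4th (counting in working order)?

Stitch:
O

Derivation:
Row 16 uses chart row ((16-1) mod 5)+1 = 1. Row 16 is even, so WS.
Chart row 1 tiled across columns 1-18: P / O P K P P / O P K P P / O P K P
WS: work from column 18 back to column 1 (reverse the tiled row), swapping K<->P (O and / unchanged).
Row 16 as worked: K P K O / K K P K O / K K P K O / K
Counting 4 along the worked row gives O.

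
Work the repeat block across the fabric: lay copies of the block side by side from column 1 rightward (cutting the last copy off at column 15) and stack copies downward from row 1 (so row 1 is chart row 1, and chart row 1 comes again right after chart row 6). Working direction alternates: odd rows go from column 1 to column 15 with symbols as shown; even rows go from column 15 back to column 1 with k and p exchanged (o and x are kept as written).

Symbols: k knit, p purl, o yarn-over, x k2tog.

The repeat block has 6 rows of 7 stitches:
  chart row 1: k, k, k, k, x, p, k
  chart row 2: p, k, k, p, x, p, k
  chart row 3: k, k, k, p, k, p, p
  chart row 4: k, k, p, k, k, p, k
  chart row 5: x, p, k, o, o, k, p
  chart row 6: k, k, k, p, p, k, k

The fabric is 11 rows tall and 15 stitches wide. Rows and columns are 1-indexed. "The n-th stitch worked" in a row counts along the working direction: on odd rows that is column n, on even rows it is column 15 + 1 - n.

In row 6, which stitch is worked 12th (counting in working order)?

Row 6 uses chart row ((6-1) mod 6)+1 = 6. Row 6 is even, so WS.
Chart row 6 tiled across columns 1-15: k k k p p k k k k k p p k k k
WS row: flip the tiled sequence (start at column 15) and apply k<->p; o and x stay.
Row 6 as worked: p p p k k p p p p p k k p p p
Stitch 12 in working order -> k

Stitch:
k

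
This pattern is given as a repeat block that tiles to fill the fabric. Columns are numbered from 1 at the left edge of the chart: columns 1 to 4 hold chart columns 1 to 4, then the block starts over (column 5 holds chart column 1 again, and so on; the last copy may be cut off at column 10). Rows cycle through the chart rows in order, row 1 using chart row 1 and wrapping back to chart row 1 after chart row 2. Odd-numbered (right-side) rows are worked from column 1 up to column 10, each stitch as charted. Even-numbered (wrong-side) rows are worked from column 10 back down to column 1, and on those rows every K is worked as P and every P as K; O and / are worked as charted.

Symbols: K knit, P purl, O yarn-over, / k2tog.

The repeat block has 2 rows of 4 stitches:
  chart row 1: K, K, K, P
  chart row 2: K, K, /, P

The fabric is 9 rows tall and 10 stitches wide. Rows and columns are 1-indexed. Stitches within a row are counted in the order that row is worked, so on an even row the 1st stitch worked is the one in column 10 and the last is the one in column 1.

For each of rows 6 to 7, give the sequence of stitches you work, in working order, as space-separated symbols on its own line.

Row 6: chart row 2, WS - tiled (columns 1-10): K K / P K K / P K K; work from column 10 back to 1 with K<->P swapped.
Row 7: chart row 1, RS - tile across columns 1-10 and work as-is.

Rows as worked:
P P K / P P K / P P
K K K P K K K P K K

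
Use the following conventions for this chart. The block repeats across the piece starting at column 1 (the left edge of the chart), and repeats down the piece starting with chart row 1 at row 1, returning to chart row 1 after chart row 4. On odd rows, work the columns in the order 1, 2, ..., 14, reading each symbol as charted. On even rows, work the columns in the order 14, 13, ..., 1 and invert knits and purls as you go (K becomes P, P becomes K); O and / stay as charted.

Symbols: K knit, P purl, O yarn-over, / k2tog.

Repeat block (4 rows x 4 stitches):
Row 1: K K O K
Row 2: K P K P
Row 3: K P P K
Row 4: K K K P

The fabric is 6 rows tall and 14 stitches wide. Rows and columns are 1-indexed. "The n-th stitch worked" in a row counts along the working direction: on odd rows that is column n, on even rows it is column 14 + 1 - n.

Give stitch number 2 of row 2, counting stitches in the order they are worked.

For row 2: chart row = ((2-1) mod 4) + 1 = 2; this is a WS (even) row.
Chart row 2 tiled across columns 1-14: K P K P K P K P K P K P K P
WS: work from column 14 back to column 1 (reverse the tiled row), swapping K<->P (O and / unchanged).
Row 2 as worked: K P K P K P K P K P K P K P
Counting 2 along the worked row gives P.

Stitch:
P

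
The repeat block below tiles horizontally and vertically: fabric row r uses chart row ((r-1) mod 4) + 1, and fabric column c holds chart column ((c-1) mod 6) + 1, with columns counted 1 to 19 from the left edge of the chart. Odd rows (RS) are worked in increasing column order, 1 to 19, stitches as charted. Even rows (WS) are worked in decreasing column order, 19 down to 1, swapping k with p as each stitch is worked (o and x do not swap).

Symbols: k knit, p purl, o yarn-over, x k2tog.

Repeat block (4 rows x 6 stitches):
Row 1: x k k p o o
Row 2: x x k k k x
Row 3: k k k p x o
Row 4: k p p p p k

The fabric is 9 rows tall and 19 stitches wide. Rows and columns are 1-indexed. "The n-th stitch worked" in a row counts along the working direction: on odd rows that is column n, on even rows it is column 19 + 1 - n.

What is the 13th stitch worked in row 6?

== STITCH ==
x

Derivation:
Row 6: (6-1) mod 4 = 1, so use chart row 2. Even row -> WS.
Chart row 2 tiled across columns 1-19: x x k k k x x x k k k x x x k k k x x
WS: work from column 19 back to column 1 (reverse the tiled row), swapping k<->p (o and x unchanged).
Row 6 as worked: x x p p p x x x p p p x x x p p p x x
Stitch 13 in working order -> x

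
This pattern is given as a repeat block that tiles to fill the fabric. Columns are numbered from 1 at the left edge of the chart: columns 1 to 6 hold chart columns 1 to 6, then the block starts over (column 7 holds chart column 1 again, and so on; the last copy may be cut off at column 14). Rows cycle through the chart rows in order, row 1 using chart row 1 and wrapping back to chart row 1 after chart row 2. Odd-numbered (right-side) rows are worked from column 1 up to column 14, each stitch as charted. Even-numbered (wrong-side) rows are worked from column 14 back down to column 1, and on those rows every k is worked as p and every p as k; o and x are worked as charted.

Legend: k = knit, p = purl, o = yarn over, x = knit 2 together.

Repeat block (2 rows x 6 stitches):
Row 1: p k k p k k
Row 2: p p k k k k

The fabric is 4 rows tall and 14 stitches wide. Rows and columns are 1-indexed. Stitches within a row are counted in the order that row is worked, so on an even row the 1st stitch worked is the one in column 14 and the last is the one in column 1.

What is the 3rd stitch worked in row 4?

Stitch:
p

Derivation:
For row 4: chart row = ((4-1) mod 2) + 1 = 2; this is a WS (even) row.
Chart row 2 tiled across columns 1-14: p p k k k k p p k k k k p p
WS: work from column 14 back to column 1 (reverse the tiled row), swapping k<->p (o and x unchanged).
Row 4 as worked: k k p p p p k k p p p p k k
The 3rd stitch worked is p.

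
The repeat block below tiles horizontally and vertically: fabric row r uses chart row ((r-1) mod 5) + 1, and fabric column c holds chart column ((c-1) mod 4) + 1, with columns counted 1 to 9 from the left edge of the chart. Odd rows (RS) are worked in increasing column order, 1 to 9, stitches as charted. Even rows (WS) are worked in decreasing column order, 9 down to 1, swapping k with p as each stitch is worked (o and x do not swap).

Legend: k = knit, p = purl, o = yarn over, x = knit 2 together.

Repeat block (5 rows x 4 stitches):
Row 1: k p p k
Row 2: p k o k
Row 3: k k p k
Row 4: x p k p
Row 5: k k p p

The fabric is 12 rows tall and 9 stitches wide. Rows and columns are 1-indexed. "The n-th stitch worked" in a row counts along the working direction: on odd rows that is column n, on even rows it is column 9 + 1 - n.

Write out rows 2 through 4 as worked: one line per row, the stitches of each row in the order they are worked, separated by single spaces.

Rows as worked:
k p o p k p o p k
k k p k k k p k k
x k p k x k p k x

Derivation:
Row 2: chart row 2, WS - tiled (columns 1-9): p k o k p k o k p; work from column 9 back to 1 with k<->p swapped.
Row 3: chart row 3, RS - tile across columns 1-9 and work as-is.
Row 4: chart row 4, WS - tiled (columns 1-9): x p k p x p k p x; work from column 9 back to 1 with k<->p swapped.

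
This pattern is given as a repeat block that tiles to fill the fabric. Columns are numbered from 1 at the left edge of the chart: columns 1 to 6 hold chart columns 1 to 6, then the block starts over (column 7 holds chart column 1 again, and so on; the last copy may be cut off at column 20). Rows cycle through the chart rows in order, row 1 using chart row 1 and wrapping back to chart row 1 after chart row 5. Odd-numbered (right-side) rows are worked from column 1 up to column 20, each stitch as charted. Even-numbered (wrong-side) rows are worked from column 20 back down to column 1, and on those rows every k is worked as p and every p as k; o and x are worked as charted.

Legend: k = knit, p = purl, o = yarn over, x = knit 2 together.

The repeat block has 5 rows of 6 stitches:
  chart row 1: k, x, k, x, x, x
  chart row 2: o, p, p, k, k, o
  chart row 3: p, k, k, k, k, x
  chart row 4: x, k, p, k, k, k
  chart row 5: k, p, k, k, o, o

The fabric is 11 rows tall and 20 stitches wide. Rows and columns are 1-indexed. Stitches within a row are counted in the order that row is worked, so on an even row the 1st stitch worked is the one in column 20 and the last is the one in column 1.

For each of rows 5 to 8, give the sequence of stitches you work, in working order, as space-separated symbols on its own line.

== ROWS AS WORKED ==
k p k k o o k p k k o o k p k k o o k p
x p x x x p x p x x x p x p x x x p x p
o p p k k o o p p k k o o p p k k o o p
p k x p p p p k x p p p p k x p p p p k

Derivation:
Row 5: chart row 5, RS - tile across columns 1-20 and work as-is.
Row 6: chart row 1, WS - tiled (columns 1-20): k x k x x x k x k x x x k x k x x x k x; work from column 20 back to 1 with k<->p swapped.
Row 7: chart row 2, RS - tile across columns 1-20 and work as-is.
Row 8: chart row 3, WS - tiled (columns 1-20): p k k k k x p k k k k x p k k k k x p k; work from column 20 back to 1 with k<->p swapped.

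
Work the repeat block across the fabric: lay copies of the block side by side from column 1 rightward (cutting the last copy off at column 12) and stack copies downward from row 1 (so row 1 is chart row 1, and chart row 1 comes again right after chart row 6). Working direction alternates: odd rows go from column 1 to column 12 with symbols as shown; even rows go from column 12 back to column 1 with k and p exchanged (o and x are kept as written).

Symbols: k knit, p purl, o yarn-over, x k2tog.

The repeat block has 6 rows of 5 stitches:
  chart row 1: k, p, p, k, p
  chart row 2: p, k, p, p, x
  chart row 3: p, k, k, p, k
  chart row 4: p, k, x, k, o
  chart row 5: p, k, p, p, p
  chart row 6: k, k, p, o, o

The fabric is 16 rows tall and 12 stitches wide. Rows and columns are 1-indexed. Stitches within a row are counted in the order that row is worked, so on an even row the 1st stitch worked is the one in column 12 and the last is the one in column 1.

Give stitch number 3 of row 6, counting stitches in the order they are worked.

Row 6 uses chart row ((6-1) mod 6)+1 = 6. Row 6 is even, so WS.
Chart row 6 tiled across columns 1-12: k k p o o k k p o o k k
WS row: flip the tiled sequence (start at column 12) and apply k<->p; o and x stay.
Row 6 as worked: p p o o k p p o o k p p
The 3rd stitch worked is o.

Result:
o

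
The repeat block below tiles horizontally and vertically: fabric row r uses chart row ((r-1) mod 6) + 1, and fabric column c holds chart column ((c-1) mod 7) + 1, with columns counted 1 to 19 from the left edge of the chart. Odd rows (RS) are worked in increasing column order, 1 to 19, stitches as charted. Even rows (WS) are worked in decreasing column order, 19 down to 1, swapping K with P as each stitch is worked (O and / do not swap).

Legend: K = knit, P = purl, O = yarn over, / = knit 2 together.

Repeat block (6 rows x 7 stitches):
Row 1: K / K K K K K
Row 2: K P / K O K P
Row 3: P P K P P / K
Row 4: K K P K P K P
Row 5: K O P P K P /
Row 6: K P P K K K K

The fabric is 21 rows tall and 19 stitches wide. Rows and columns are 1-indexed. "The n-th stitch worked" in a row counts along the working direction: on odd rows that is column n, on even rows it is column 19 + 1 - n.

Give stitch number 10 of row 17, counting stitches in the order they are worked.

For row 17: chart row = ((17-1) mod 6) + 1 = 5; this is a RS (odd) row.
Chart row 5 tiled across columns 1-19: K O P P K P / K O P P K P / K O P P K
Right side: take the tiled row as-is (worked left to right from column 1).
Counting 10 along the worked row gives P.

== STITCH ==
P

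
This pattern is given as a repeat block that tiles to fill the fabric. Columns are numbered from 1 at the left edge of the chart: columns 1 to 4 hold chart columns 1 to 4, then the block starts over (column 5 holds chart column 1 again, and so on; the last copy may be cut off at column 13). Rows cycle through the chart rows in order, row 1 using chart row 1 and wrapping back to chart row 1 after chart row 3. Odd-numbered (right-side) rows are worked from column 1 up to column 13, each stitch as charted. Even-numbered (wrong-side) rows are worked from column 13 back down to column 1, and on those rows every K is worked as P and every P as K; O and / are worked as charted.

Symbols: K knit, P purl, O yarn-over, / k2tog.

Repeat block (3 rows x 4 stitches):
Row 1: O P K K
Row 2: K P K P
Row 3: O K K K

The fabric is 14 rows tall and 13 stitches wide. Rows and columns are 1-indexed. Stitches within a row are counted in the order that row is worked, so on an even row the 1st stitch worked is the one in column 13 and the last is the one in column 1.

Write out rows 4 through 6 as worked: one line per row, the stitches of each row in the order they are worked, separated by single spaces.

Row 4: chart row 1, WS - tiled (columns 1-13): O P K K O P K K O P K K O; work from column 13 back to 1 with K<->P swapped.
Row 5: chart row 2, RS - tile across columns 1-13 and work as-is.
Row 6: chart row 3, WS - tiled (columns 1-13): O K K K O K K K O K K K O; work from column 13 back to 1 with K<->P swapped.

== ROWS AS WORKED ==
O P P K O P P K O P P K O
K P K P K P K P K P K P K
O P P P O P P P O P P P O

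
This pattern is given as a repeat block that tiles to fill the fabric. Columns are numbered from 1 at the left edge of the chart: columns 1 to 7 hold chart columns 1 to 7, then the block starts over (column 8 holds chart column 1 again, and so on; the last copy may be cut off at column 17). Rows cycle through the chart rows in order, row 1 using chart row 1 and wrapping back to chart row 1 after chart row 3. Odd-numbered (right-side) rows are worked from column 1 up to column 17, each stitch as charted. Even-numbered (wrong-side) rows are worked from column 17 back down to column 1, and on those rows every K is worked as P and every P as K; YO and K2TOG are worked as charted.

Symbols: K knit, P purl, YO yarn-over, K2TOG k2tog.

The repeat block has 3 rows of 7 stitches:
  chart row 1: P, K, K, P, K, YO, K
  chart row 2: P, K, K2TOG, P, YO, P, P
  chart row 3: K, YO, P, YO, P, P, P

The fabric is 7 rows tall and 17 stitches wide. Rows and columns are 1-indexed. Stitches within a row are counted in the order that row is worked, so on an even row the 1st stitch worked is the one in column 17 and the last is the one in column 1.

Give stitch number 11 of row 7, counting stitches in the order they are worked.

Result:
P

Derivation:
Row 7: (7-1) mod 3 = 0, so use chart row 1. Odd row -> RS.
Chart row 1 tiled across columns 1-17: P K K P K YO K P K K P K YO K P K K
Right side: take the tiled row as-is (worked left to right from column 1).
Stitch 11 in working order -> P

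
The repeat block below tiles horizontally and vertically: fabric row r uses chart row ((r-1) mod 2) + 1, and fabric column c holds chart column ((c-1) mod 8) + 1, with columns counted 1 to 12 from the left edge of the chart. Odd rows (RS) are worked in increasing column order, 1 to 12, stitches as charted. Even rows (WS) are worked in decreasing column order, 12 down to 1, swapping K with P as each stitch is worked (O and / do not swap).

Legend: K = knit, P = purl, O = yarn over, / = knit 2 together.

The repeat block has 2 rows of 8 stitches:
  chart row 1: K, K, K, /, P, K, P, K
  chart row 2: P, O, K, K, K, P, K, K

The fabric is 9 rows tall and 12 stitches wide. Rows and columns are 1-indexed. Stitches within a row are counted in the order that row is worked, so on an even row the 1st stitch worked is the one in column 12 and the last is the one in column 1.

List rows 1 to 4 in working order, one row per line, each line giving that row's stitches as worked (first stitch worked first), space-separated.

Result:
K K K / P K P K K K K /
P P O K P P K P P P O K
K K K / P K P K K K K /
P P O K P P K P P P O K

Derivation:
Row 1: chart row 1, RS - tile across columns 1-12 and work as-is.
Row 2: chart row 2, WS - tiled (columns 1-12): P O K K K P K K P O K K; work from column 12 back to 1 with K<->P swapped.
Row 3: chart row 1, RS - tile across columns 1-12 and work as-is.
Row 4: chart row 2, WS - tiled (columns 1-12): P O K K K P K K P O K K; work from column 12 back to 1 with K<->P swapped.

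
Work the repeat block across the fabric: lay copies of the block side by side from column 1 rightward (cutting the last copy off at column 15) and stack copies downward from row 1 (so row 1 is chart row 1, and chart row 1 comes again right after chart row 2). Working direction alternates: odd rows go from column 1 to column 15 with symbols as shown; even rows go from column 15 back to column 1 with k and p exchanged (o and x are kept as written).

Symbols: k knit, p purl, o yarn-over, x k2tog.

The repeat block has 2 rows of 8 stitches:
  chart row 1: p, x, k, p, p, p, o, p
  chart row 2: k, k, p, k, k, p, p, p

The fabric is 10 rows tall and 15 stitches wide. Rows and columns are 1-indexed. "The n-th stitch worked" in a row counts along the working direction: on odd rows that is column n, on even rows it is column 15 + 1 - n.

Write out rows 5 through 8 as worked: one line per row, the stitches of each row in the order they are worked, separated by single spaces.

Row 5: chart row 1, RS - tile across columns 1-15 and work as-is.
Row 6: chart row 2, WS - tiled (columns 1-15): k k p k k p p p k k p k k p p; work from column 15 back to 1 with k<->p swapped.
Row 7: chart row 1, RS - tile across columns 1-15 and work as-is.
Row 8: chart row 2, WS - tiled (columns 1-15): k k p k k p p p k k p k k p p; work from column 15 back to 1 with k<->p swapped.

Result:
p x k p p p o p p x k p p p o
k k p p k p p k k k p p k p p
p x k p p p o p p x k p p p o
k k p p k p p k k k p p k p p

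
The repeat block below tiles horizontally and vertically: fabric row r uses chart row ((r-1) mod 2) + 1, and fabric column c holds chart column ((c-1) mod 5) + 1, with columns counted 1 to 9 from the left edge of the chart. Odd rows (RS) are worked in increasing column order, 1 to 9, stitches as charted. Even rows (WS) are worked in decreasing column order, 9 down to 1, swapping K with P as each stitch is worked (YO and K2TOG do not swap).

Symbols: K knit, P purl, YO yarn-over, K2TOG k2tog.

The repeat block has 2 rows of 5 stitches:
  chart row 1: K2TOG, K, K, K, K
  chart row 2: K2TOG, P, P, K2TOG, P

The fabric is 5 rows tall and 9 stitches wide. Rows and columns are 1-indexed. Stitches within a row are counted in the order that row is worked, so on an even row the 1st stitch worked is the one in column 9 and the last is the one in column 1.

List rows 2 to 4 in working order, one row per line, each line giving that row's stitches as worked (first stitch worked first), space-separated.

Result:
K2TOG K K K2TOG K K2TOG K K K2TOG
K2TOG K K K K K2TOG K K K
K2TOG K K K2TOG K K2TOG K K K2TOG

Derivation:
Row 2: chart row 2, WS - tiled (columns 1-9): K2TOG P P K2TOG P K2TOG P P K2TOG; work from column 9 back to 1 with K<->P swapped.
Row 3: chart row 1, RS - tile across columns 1-9 and work as-is.
Row 4: chart row 2, WS - tiled (columns 1-9): K2TOG P P K2TOG P K2TOG P P K2TOG; work from column 9 back to 1 with K<->P swapped.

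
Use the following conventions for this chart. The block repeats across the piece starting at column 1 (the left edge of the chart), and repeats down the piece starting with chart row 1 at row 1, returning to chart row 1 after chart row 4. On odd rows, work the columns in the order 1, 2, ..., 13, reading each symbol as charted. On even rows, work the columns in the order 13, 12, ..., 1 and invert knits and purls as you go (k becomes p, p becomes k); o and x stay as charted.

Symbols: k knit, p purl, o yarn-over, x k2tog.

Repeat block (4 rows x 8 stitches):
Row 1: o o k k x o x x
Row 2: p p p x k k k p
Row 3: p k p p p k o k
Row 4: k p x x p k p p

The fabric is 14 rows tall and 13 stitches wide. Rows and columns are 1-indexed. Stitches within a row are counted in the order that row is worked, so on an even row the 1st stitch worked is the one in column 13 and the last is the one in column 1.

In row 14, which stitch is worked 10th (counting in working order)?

Row 14: (14-1) mod 4 = 1, so use chart row 2. Even row -> WS.
Chart row 2 tiled across columns 1-13: p p p x k k k p p p p x k
Wrong side: read the tiled row from column 13 down to 1 and exchange k with p (leave o, x).
Row 14 as worked: p x k k k k p p p x k k k
The 10th stitch worked is x.

Result:
x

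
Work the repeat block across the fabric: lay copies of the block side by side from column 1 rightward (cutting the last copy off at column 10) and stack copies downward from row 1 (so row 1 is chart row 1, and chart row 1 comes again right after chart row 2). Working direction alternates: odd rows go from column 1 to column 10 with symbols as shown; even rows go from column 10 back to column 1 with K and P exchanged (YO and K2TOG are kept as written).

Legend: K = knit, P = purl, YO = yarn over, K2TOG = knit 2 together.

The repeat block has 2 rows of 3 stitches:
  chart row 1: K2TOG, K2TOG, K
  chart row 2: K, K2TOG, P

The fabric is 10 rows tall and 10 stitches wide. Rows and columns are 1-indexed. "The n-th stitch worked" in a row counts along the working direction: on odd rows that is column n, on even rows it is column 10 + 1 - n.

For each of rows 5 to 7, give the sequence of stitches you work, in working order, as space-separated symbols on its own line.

Result:
K2TOG K2TOG K K2TOG K2TOG K K2TOG K2TOG K K2TOG
P K K2TOG P K K2TOG P K K2TOG P
K2TOG K2TOG K K2TOG K2TOG K K2TOG K2TOG K K2TOG

Derivation:
Row 5: chart row 1, RS - tile across columns 1-10 and work as-is.
Row 6: chart row 2, WS - tiled (columns 1-10): K K2TOG P K K2TOG P K K2TOG P K; work from column 10 back to 1 with K<->P swapped.
Row 7: chart row 1, RS - tile across columns 1-10 and work as-is.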